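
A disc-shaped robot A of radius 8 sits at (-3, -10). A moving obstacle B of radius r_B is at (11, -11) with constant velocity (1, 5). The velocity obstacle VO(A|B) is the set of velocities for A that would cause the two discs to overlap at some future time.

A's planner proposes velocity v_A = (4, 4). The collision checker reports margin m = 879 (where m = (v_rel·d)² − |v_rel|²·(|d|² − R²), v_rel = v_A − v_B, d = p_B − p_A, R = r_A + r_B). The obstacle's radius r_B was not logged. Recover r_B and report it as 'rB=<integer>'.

m = 879
d = (14, -1);  v_rel = (3, -1),  |v_rel|² = 10
v_rel×d = (3)·(-1) − (-1)·(14) = 11
since m = R²·10 − 11²:  R² = (121 + 879) / 10 = 100
R = √100 = 10  ⇒  r_B = 10 − 8 = 2

rB=2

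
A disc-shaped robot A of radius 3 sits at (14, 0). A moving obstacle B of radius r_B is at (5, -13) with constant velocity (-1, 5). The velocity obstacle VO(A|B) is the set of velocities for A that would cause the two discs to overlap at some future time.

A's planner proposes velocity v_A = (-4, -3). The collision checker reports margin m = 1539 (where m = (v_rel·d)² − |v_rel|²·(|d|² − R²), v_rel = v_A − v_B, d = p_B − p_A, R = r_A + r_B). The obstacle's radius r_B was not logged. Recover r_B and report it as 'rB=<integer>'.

m = 1539
d = (-9, -13);  v_rel = (-3, -8),  |v_rel|² = 73
v_rel×d = (-3)·(-13) − (-8)·(-9) = -33
since m = R²·73 − (-33)²:  R² = (1089 + 1539) / 73 = 36
R = √36 = 6  ⇒  r_B = 6 − 3 = 3

rB=3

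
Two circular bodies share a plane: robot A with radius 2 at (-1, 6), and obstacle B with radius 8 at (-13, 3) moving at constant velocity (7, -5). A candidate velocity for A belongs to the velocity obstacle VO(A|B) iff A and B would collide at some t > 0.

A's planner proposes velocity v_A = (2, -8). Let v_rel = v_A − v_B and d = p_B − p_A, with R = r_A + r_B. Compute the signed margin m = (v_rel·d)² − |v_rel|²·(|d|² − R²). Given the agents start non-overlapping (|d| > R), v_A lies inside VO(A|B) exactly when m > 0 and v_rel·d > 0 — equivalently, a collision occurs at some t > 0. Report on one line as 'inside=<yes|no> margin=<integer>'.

d = (-12, -3),  |d|² = 153;  R = 2+8 = 10,  c = 153−10² = 53
v_rel = (-5, -3),  |v_rel|² = 34;  v_rel·d = (-5)·(-12) + (-3)·(-3) = 69
34·t² − 138·t + 53 = 0  ⇒  m = 69² − 34·53 = 2959
m = 2959 > 0,  v_rel·d = 69 > 0  ⇒  inside

inside=yes margin=2959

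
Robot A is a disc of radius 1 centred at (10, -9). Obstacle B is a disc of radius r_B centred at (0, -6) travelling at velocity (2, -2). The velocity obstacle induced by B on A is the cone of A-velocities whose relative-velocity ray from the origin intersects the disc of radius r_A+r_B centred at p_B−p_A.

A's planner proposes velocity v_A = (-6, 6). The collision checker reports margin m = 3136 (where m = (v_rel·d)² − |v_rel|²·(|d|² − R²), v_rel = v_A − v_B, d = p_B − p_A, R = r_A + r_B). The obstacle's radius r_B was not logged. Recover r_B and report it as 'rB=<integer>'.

m = 3136
d = (-10, 3);  v_rel = (-8, 8),  |v_rel|² = 128
v_rel×d = (-8)·(3) − (8)·(-10) = 56
since m = R²·128 − 56²:  R² = (3136 + 3136) / 128 = 49
R = √49 = 7  ⇒  r_B = 7 − 1 = 6

rB=6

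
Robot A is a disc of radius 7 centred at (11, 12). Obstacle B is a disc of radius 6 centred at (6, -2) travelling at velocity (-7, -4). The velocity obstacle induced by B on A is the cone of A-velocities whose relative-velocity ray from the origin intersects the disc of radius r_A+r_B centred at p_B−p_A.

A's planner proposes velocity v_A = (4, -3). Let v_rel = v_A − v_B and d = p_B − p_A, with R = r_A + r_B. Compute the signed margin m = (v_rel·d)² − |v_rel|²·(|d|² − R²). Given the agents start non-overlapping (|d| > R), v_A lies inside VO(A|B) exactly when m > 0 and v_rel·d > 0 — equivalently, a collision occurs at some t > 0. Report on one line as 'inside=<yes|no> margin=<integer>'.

d = (-5, -14),  |d|² = 221;  R = 7+6 = 13,  c = 221−13² = 52
v_rel = (11, 1),  |v_rel|² = 122;  v_rel·d = (11)·(-5) + (1)·(-14) = -69
122·t² + 138·t + 52 = 0  ⇒  m = (-69)² − 122·52 = -1583
m = -1583 < 0,  v_rel·d = -69 < 0  ⇒  outside

inside=no margin=-1583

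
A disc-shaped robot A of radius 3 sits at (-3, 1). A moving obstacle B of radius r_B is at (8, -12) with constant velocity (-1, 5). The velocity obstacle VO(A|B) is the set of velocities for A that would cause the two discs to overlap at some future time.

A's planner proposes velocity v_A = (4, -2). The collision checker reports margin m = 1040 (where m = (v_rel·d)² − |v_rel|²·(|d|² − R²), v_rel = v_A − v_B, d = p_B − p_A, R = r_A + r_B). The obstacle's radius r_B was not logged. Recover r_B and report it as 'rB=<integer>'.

m = 1040
d = (11, -13);  v_rel = (5, -7),  |v_rel|² = 74
v_rel×d = (5)·(-13) − (-7)·(11) = 12
since m = R²·74 − 12²:  R² = (144 + 1040) / 74 = 16
R = √16 = 4  ⇒  r_B = 4 − 3 = 1

rB=1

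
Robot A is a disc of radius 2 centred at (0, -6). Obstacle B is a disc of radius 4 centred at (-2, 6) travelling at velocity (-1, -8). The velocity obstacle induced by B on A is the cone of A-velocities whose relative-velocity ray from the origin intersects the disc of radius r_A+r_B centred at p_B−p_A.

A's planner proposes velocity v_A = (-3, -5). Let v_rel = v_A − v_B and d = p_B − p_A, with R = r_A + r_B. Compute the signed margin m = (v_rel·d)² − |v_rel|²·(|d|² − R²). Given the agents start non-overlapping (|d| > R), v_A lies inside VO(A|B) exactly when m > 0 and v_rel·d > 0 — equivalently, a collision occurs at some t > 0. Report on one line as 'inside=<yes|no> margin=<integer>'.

d = (-2, 12),  |d|² = 148;  R = 2+4 = 6,  c = 148−6² = 112
v_rel = (-2, 3),  |v_rel|² = 13;  v_rel·d = (-2)·(-2) + (3)·(12) = 40
13·t² − 80·t + 112 = 0  ⇒  m = 40² − 13·112 = 144
m = 144 > 0,  v_rel·d = 40 > 0  ⇒  inside

inside=yes margin=144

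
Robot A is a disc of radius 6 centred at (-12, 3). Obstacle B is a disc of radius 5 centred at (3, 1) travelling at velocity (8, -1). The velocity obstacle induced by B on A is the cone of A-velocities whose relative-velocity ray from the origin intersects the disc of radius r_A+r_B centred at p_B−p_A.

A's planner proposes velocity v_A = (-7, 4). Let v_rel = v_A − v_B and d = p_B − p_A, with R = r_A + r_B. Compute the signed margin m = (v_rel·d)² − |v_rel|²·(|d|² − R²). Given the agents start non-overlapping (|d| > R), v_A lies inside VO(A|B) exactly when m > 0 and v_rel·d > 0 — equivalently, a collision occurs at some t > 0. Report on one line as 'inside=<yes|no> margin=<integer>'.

d = (15, -2),  |d|² = 229;  R = 6+5 = 11,  c = 229−11² = 108
v_rel = (-15, 5),  |v_rel|² = 250;  v_rel·d = (-15)·(15) + (5)·(-2) = -235
250·t² + 470·t + 108 = 0  ⇒  m = (-235)² − 250·108 = 28225
m = 28225 > 0,  v_rel·d = -235 < 0  ⇒  outside

inside=no margin=28225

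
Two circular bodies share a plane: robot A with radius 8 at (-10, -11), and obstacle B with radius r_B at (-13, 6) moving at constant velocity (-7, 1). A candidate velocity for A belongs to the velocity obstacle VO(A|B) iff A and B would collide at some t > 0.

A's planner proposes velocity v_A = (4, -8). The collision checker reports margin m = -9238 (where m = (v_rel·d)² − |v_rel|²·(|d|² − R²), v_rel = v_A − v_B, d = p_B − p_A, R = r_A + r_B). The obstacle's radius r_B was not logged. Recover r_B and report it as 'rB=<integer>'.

m = -9238
d = (-3, 17);  v_rel = (11, -9),  |v_rel|² = 202
v_rel×d = (11)·(17) − (-9)·(-3) = 160
since m = R²·202 − 160²:  R² = (25600 + -9238) / 202 = 81
R = √81 = 9  ⇒  r_B = 9 − 8 = 1

rB=1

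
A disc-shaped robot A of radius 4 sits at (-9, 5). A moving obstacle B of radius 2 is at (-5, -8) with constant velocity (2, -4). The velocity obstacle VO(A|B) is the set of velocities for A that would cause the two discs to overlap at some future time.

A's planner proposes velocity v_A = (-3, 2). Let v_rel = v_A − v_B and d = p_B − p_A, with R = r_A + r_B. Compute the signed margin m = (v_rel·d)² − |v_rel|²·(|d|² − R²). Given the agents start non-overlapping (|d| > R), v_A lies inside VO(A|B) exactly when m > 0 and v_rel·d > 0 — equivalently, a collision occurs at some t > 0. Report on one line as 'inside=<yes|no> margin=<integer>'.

d = (4, -13),  |d|² = 185;  R = 4+2 = 6,  c = 185−6² = 149
v_rel = (-5, 6),  |v_rel|² = 61;  v_rel·d = (-5)·(4) + (6)·(-13) = -98
61·t² + 196·t + 149 = 0  ⇒  m = (-98)² − 61·149 = 515
m = 515 > 0,  v_rel·d = -98 < 0  ⇒  outside

inside=no margin=515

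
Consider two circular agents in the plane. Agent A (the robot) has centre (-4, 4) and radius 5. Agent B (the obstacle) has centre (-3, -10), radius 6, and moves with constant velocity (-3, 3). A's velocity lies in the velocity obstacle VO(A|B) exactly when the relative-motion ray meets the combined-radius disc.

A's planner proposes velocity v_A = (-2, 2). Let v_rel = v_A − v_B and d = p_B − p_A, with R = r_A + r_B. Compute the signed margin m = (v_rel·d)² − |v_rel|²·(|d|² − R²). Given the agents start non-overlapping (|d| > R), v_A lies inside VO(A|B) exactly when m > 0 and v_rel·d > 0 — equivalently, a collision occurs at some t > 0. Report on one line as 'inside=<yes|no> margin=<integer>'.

d = (1, -14),  |d|² = 197;  R = 5+6 = 11,  c = 197−11² = 76
v_rel = (1, -1),  |v_rel|² = 2;  v_rel·d = (1)·(1) + (-1)·(-14) = 15
2·t² − 30·t + 76 = 0  ⇒  m = 15² − 2·76 = 73
m = 73 > 0,  v_rel·d = 15 > 0  ⇒  inside

inside=yes margin=73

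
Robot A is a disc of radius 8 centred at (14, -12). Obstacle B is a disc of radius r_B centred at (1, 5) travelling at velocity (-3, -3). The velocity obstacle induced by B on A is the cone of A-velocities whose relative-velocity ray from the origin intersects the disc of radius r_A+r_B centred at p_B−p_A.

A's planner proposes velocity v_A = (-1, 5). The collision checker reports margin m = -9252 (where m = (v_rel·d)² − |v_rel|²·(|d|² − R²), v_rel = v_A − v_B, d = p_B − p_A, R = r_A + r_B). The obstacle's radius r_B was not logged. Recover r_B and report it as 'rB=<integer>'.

m = -9252
d = (-13, 17);  v_rel = (2, 8),  |v_rel|² = 68
v_rel×d = (2)·(17) − (8)·(-13) = 138
since m = R²·68 − 138²:  R² = (19044 + -9252) / 68 = 144
R = √144 = 12  ⇒  r_B = 12 − 8 = 4

rB=4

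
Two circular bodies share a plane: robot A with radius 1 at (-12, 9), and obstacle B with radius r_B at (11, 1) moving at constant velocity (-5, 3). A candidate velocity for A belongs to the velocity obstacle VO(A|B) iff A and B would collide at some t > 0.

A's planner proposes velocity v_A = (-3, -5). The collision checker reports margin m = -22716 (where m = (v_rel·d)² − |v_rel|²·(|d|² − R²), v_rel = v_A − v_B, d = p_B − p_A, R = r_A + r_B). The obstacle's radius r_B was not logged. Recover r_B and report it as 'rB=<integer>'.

m = -22716
d = (23, -8);  v_rel = (2, -8),  |v_rel|² = 68
v_rel×d = (2)·(-8) − (-8)·(23) = 168
since m = R²·68 − 168²:  R² = (28224 + -22716) / 68 = 81
R = √81 = 9  ⇒  r_B = 9 − 1 = 8

rB=8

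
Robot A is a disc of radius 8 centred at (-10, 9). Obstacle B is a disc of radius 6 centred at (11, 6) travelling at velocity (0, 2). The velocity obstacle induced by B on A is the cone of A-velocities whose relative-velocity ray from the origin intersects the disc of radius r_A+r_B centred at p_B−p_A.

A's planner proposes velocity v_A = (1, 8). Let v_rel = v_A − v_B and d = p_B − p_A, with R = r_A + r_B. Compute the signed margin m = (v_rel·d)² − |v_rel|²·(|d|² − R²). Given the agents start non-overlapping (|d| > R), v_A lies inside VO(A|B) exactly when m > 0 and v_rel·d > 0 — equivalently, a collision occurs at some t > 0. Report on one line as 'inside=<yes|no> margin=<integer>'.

d = (21, -3),  |d|² = 450;  R = 8+6 = 14,  c = 450−14² = 254
v_rel = (1, 6),  |v_rel|² = 37;  v_rel·d = (1)·(21) + (6)·(-3) = 3
37·t² − 6·t + 254 = 0  ⇒  m = 3² − 37·254 = -9389
m = -9389 < 0,  v_rel·d = 3 > 0  ⇒  outside

inside=no margin=-9389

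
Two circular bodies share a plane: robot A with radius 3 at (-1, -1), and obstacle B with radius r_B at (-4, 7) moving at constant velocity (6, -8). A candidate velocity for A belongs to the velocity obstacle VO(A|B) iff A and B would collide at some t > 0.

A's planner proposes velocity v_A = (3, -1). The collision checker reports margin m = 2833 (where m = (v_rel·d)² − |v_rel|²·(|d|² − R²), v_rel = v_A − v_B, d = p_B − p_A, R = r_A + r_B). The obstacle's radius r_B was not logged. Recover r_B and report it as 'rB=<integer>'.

m = 2833
d = (-3, 8);  v_rel = (-3, 7),  |v_rel|² = 58
v_rel×d = (-3)·(8) − (7)·(-3) = -3
since m = R²·58 − (-3)²:  R² = (9 + 2833) / 58 = 49
R = √49 = 7  ⇒  r_B = 7 − 3 = 4

rB=4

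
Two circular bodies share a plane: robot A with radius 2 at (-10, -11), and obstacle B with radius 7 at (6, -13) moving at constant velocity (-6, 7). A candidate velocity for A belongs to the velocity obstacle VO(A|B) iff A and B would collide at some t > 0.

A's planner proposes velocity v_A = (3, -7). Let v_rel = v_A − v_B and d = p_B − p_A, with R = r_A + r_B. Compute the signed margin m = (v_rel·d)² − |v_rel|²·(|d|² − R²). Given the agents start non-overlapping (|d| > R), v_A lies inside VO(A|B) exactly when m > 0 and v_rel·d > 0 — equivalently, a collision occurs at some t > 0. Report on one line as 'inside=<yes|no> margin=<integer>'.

d = (16, -2),  |d|² = 260;  R = 2+7 = 9,  c = 260−9² = 179
v_rel = (9, -14),  |v_rel|² = 277;  v_rel·d = (9)·(16) + (-14)·(-2) = 172
277·t² − 344·t + 179 = 0  ⇒  m = 172² − 277·179 = -19999
m = -19999 < 0,  v_rel·d = 172 > 0  ⇒  outside

inside=no margin=-19999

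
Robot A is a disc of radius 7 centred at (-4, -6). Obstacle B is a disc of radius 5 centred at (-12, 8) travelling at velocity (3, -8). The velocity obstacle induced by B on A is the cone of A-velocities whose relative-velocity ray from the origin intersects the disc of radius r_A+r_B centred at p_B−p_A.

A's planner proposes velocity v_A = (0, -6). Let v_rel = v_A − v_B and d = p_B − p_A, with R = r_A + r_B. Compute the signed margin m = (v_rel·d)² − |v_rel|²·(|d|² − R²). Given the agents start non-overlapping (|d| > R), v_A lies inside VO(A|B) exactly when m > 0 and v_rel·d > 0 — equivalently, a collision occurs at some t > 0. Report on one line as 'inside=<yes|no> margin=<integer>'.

d = (-8, 14),  |d|² = 260;  R = 7+5 = 12,  c = 260−12² = 116
v_rel = (-3, 2),  |v_rel|² = 13;  v_rel·d = (-3)·(-8) + (2)·(14) = 52
13·t² − 104·t + 116 = 0  ⇒  m = 52² − 13·116 = 1196
m = 1196 > 0,  v_rel·d = 52 > 0  ⇒  inside

inside=yes margin=1196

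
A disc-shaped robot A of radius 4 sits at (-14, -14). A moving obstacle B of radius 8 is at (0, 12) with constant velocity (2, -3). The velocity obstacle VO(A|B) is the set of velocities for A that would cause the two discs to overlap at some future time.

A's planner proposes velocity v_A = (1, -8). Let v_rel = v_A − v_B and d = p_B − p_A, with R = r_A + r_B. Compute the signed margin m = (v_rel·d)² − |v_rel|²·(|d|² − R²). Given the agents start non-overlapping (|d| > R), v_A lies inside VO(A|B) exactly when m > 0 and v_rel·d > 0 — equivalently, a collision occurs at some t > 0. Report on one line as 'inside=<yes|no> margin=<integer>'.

d = (14, 26),  |d|² = 872;  R = 4+8 = 12,  c = 872−12² = 728
v_rel = (-1, -5),  |v_rel|² = 26;  v_rel·d = (-1)·(14) + (-5)·(26) = -144
26·t² + 288·t + 728 = 0  ⇒  m = (-144)² − 26·728 = 1808
m = 1808 > 0,  v_rel·d = -144 < 0  ⇒  outside

inside=no margin=1808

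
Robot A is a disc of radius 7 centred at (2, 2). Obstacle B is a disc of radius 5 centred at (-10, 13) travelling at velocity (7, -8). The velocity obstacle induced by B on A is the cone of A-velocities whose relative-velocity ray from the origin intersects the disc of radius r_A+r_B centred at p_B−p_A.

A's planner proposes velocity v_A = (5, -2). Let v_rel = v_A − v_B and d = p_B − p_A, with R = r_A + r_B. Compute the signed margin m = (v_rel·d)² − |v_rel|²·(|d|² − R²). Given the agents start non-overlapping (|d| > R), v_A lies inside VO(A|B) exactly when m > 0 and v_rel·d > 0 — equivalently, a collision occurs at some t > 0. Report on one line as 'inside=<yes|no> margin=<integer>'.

d = (-12, 11),  |d|² = 265;  R = 7+5 = 12,  c = 265−12² = 121
v_rel = (-2, 6),  |v_rel|² = 40;  v_rel·d = (-2)·(-12) + (6)·(11) = 90
40·t² − 180·t + 121 = 0  ⇒  m = 90² − 40·121 = 3260
m = 3260 > 0,  v_rel·d = 90 > 0  ⇒  inside

inside=yes margin=3260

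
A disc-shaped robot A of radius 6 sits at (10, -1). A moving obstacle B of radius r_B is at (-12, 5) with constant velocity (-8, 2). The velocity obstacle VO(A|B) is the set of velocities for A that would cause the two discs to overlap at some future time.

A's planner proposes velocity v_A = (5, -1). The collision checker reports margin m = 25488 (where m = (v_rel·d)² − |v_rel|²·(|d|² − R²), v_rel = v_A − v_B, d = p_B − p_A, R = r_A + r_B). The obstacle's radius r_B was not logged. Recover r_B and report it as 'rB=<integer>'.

m = 25488
d = (-22, 6);  v_rel = (13, -3),  |v_rel|² = 178
v_rel×d = (13)·(6) − (-3)·(-22) = 12
since m = R²·178 − 12²:  R² = (144 + 25488) / 178 = 144
R = √144 = 12  ⇒  r_B = 12 − 6 = 6

rB=6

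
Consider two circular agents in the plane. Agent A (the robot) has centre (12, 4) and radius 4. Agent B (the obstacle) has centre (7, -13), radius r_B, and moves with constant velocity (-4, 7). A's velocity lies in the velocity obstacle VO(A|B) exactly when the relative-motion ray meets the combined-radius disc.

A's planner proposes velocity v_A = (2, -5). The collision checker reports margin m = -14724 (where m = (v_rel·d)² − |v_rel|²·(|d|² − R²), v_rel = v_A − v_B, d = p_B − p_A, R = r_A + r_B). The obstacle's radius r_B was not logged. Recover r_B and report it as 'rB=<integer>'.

m = -14724
d = (-5, -17);  v_rel = (6, -12),  |v_rel|² = 180
v_rel×d = (6)·(-17) − (-12)·(-5) = -162
since m = R²·180 − (-162)²:  R² = (26244 + -14724) / 180 = 64
R = √64 = 8  ⇒  r_B = 8 − 4 = 4

rB=4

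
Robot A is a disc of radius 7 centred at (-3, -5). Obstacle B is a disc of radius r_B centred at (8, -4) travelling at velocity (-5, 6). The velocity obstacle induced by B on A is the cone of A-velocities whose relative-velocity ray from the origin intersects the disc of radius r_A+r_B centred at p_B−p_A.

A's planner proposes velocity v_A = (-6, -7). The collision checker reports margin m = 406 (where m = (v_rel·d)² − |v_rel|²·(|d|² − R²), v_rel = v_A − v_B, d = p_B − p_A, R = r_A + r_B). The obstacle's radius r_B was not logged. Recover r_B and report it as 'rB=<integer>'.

m = 406
d = (11, 1);  v_rel = (-1, -13),  |v_rel|² = 170
v_rel×d = (-1)·(1) − (-13)·(11) = 142
since m = R²·170 − 142²:  R² = (20164 + 406) / 170 = 121
R = √121 = 11  ⇒  r_B = 11 − 7 = 4

rB=4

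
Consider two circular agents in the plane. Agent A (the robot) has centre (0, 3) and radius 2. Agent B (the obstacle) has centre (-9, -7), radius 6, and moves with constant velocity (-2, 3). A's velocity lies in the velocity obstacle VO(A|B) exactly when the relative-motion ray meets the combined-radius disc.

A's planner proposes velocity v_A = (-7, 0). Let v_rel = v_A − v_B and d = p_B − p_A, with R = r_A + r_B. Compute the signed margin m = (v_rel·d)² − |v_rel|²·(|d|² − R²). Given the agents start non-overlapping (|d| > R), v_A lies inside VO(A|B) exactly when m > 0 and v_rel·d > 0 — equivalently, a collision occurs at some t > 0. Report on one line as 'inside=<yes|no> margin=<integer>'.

d = (-9, -10),  |d|² = 181;  R = 2+6 = 8,  c = 181−8² = 117
v_rel = (-5, -3),  |v_rel|² = 34;  v_rel·d = (-5)·(-9) + (-3)·(-10) = 75
34·t² − 150·t + 117 = 0  ⇒  m = 75² − 34·117 = 1647
m = 1647 > 0,  v_rel·d = 75 > 0  ⇒  inside

inside=yes margin=1647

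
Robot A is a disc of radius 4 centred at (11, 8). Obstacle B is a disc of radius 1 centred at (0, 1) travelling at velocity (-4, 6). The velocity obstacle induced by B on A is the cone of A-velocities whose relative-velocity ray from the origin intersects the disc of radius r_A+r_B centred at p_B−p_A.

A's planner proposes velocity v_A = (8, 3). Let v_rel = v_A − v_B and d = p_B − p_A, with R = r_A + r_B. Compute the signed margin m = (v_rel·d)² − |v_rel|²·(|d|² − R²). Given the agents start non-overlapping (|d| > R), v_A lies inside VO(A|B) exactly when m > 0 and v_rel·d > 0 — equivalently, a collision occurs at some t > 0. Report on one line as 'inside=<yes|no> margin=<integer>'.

d = (-11, -7),  |d|² = 170;  R = 4+1 = 5,  c = 170−5² = 145
v_rel = (12, -3),  |v_rel|² = 153;  v_rel·d = (12)·(-11) + (-3)·(-7) = -111
153·t² + 222·t + 145 = 0  ⇒  m = (-111)² − 153·145 = -9864
m = -9864 < 0,  v_rel·d = -111 < 0  ⇒  outside

inside=no margin=-9864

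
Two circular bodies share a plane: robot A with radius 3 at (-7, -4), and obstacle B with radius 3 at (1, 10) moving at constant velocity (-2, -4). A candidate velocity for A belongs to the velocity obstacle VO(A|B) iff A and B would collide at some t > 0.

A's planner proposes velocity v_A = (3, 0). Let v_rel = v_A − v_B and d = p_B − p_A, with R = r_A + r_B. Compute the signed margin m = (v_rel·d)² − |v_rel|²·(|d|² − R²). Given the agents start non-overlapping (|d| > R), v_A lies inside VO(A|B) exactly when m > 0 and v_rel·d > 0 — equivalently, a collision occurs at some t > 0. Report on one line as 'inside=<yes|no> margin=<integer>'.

d = (8, 14),  |d|² = 260;  R = 3+3 = 6,  c = 260−6² = 224
v_rel = (5, 4),  |v_rel|² = 41;  v_rel·d = (5)·(8) + (4)·(14) = 96
41·t² − 192·t + 224 = 0  ⇒  m = 96² − 41·224 = 32
m = 32 > 0,  v_rel·d = 96 > 0  ⇒  inside

inside=yes margin=32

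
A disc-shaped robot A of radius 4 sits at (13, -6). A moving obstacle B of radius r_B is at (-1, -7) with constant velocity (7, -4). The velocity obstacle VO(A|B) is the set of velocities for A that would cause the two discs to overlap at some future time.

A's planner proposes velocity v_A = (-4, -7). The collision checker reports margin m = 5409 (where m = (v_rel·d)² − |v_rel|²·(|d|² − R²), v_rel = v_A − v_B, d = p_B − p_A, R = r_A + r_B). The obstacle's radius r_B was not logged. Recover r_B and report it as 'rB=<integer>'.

m = 5409
d = (-14, -1);  v_rel = (-11, -3),  |v_rel|² = 130
v_rel×d = (-11)·(-1) − (-3)·(-14) = -31
since m = R²·130 − (-31)²:  R² = (961 + 5409) / 130 = 49
R = √49 = 7  ⇒  r_B = 7 − 4 = 3

rB=3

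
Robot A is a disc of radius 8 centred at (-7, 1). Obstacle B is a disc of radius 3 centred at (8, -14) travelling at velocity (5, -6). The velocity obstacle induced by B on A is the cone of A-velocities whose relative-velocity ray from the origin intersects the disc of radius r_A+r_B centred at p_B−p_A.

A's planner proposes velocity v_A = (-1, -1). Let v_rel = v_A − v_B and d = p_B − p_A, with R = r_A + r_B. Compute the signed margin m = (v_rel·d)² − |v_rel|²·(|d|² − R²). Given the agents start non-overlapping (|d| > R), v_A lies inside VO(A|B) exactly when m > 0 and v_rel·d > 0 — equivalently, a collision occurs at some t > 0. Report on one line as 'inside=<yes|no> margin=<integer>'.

d = (15, -15),  |d|² = 450;  R = 8+3 = 11,  c = 450−11² = 329
v_rel = (-6, 5),  |v_rel|² = 61;  v_rel·d = (-6)·(15) + (5)·(-15) = -165
61·t² + 330·t + 329 = 0  ⇒  m = (-165)² − 61·329 = 7156
m = 7156 > 0,  v_rel·d = -165 < 0  ⇒  outside

inside=no margin=7156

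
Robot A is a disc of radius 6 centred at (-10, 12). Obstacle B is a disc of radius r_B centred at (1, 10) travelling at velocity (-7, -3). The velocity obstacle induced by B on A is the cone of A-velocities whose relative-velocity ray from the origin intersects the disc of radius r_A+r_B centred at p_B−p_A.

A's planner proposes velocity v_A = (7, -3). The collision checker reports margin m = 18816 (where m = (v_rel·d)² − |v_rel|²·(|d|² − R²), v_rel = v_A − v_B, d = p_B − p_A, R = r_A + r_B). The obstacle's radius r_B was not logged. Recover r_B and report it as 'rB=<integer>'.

m = 18816
d = (11, -2);  v_rel = (14, 0),  |v_rel|² = 196
v_rel×d = (14)·(-2) − (0)·(11) = -28
since m = R²·196 − (-28)²:  R² = (784 + 18816) / 196 = 100
R = √100 = 10  ⇒  r_B = 10 − 6 = 4

rB=4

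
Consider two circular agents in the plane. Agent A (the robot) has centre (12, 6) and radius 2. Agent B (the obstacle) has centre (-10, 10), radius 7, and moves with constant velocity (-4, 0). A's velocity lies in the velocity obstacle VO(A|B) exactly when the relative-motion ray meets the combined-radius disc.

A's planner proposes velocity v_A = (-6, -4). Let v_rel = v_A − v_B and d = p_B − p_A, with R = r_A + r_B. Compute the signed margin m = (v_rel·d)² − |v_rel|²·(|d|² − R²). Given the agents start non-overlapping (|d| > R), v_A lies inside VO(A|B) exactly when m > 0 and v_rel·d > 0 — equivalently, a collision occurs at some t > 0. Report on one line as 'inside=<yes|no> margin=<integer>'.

d = (-22, 4),  |d|² = 500;  R = 2+7 = 9,  c = 500−9² = 419
v_rel = (-2, -4),  |v_rel|² = 20;  v_rel·d = (-2)·(-22) + (-4)·(4) = 28
20·t² − 56·t + 419 = 0  ⇒  m = 28² − 20·419 = -7596
m = -7596 < 0,  v_rel·d = 28 > 0  ⇒  outside

inside=no margin=-7596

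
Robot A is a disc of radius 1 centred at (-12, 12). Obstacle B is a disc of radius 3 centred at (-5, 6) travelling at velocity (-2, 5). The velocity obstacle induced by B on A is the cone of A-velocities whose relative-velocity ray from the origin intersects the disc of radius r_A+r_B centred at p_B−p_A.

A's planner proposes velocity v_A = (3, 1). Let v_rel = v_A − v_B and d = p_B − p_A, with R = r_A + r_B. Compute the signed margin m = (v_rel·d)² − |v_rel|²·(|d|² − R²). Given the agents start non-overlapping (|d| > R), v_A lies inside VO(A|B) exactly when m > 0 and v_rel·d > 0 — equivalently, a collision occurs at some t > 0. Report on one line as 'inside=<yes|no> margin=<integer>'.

d = (7, -6),  |d|² = 85;  R = 1+3 = 4,  c = 85−4² = 69
v_rel = (5, -4),  |v_rel|² = 41;  v_rel·d = (5)·(7) + (-4)·(-6) = 59
41·t² − 118·t + 69 = 0  ⇒  m = 59² − 41·69 = 652
m = 652 > 0,  v_rel·d = 59 > 0  ⇒  inside

inside=yes margin=652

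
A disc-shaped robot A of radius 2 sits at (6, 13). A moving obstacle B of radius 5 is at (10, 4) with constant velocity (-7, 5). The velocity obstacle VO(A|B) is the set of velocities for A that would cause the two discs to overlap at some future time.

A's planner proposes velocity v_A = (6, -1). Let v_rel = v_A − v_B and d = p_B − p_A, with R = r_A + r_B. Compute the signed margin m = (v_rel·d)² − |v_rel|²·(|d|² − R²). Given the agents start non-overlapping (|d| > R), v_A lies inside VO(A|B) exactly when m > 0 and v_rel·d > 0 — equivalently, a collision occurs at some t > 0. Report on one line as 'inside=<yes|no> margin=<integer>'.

d = (4, -9),  |d|² = 97;  R = 2+5 = 7,  c = 97−7² = 48
v_rel = (13, -6),  |v_rel|² = 205;  v_rel·d = (13)·(4) + (-6)·(-9) = 106
205·t² − 212·t + 48 = 0  ⇒  m = 106² − 205·48 = 1396
m = 1396 > 0,  v_rel·d = 106 > 0  ⇒  inside

inside=yes margin=1396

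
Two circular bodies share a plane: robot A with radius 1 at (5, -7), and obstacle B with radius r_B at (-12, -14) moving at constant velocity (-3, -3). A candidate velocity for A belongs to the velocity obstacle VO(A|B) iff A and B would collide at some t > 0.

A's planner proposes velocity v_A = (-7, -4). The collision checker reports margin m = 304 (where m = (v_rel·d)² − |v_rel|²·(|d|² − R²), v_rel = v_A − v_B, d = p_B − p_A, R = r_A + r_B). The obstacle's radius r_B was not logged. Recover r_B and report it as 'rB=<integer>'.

m = 304
d = (-17, -7);  v_rel = (-4, -1),  |v_rel|² = 17
v_rel×d = (-4)·(-7) − (-1)·(-17) = 11
since m = R²·17 − 11²:  R² = (121 + 304) / 17 = 25
R = √25 = 5  ⇒  r_B = 5 − 1 = 4

rB=4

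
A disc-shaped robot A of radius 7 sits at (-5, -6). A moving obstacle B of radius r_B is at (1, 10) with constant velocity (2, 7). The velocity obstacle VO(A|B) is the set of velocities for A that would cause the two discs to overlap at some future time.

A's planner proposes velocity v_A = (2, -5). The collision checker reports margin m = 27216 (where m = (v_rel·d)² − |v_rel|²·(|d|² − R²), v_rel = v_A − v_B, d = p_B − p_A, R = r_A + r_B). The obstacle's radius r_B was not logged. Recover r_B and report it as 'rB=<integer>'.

m = 27216
d = (6, 16);  v_rel = (0, -12),  |v_rel|² = 144
v_rel×d = (0)·(16) − (-12)·(6) = 72
since m = R²·144 − 72²:  R² = (5184 + 27216) / 144 = 225
R = √225 = 15  ⇒  r_B = 15 − 7 = 8

rB=8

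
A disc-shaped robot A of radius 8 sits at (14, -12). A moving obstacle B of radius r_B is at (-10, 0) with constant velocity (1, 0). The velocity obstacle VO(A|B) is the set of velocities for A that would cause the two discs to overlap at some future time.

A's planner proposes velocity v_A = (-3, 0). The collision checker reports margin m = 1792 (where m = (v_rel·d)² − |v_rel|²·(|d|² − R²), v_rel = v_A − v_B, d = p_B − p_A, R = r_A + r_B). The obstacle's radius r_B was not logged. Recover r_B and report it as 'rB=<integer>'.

m = 1792
d = (-24, 12);  v_rel = (-4, 0),  |v_rel|² = 16
v_rel×d = (-4)·(12) − (0)·(-24) = -48
since m = R²·16 − (-48)²:  R² = (2304 + 1792) / 16 = 256
R = √256 = 16  ⇒  r_B = 16 − 8 = 8

rB=8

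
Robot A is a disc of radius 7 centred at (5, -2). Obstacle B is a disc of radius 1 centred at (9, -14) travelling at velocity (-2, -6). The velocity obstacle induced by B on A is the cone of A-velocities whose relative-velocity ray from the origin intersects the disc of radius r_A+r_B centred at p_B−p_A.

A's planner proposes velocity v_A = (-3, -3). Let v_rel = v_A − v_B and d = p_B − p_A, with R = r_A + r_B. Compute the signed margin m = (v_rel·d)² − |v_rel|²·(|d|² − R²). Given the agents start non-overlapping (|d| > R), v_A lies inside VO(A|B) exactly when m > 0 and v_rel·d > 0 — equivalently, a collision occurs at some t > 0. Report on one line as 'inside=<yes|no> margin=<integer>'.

d = (4, -12),  |d|² = 160;  R = 7+1 = 8,  c = 160−8² = 96
v_rel = (-1, 3),  |v_rel|² = 10;  v_rel·d = (-1)·(4) + (3)·(-12) = -40
10·t² + 80·t + 96 = 0  ⇒  m = (-40)² − 10·96 = 640
m = 640 > 0,  v_rel·d = -40 < 0  ⇒  outside

inside=no margin=640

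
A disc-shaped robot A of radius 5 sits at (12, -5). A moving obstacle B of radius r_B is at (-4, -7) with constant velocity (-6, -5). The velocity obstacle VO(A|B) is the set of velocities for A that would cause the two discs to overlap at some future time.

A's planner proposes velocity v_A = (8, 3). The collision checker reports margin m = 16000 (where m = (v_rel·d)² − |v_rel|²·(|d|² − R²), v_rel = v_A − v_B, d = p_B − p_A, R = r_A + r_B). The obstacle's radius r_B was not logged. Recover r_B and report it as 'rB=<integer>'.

m = 16000
d = (-16, -2);  v_rel = (14, 8),  |v_rel|² = 260
v_rel×d = (14)·(-2) − (8)·(-16) = 100
since m = R²·260 − 100²:  R² = (10000 + 16000) / 260 = 100
R = √100 = 10  ⇒  r_B = 10 − 5 = 5

rB=5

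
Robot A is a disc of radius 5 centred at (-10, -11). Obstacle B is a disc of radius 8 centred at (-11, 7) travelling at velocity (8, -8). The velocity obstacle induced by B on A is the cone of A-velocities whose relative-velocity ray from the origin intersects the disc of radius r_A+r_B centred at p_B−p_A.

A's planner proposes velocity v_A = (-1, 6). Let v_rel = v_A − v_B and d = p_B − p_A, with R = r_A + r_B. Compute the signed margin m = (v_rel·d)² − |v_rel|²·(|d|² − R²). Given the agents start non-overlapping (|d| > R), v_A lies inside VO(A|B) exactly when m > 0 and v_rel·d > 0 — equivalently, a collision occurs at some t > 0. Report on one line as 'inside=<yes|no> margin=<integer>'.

d = (-1, 18),  |d|² = 325;  R = 5+8 = 13,  c = 325−13² = 156
v_rel = (-9, 14),  |v_rel|² = 277;  v_rel·d = (-9)·(-1) + (14)·(18) = 261
277·t² − 522·t + 156 = 0  ⇒  m = 261² − 277·156 = 24909
m = 24909 > 0,  v_rel·d = 261 > 0  ⇒  inside

inside=yes margin=24909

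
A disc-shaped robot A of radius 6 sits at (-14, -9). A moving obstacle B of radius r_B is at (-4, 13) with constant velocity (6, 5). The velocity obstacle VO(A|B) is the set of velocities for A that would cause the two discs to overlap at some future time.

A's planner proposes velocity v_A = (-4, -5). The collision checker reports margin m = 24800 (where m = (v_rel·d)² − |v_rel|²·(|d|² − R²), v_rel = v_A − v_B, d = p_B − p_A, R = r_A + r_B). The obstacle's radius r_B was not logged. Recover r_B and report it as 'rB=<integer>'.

m = 24800
d = (10, 22);  v_rel = (-10, -10),  |v_rel|² = 200
v_rel×d = (-10)·(22) − (-10)·(10) = -120
since m = R²·200 − (-120)²:  R² = (14400 + 24800) / 200 = 196
R = √196 = 14  ⇒  r_B = 14 − 6 = 8

rB=8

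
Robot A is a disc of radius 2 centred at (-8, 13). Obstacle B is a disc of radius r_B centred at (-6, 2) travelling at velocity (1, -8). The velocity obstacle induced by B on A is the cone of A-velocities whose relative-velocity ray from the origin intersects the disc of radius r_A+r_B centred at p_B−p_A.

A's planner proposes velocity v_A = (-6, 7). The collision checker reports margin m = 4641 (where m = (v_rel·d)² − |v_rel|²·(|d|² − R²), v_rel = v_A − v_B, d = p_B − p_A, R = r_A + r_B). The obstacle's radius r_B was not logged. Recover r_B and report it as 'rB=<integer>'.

m = 4641
d = (2, -11);  v_rel = (-7, 15),  |v_rel|² = 274
v_rel×d = (-7)·(-11) − (15)·(2) = 47
since m = R²·274 − 47²:  R² = (2209 + 4641) / 274 = 25
R = √25 = 5  ⇒  r_B = 5 − 2 = 3

rB=3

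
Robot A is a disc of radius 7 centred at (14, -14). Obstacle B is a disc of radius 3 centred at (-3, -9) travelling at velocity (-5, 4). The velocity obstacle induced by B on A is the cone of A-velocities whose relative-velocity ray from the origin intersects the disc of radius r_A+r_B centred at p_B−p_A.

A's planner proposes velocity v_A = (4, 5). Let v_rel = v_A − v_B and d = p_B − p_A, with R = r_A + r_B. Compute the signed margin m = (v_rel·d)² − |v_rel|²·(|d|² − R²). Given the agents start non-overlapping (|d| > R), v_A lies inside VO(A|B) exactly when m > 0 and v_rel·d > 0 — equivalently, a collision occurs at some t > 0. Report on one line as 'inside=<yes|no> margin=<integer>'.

d = (-17, 5),  |d|² = 314;  R = 7+3 = 10,  c = 314−10² = 214
v_rel = (9, 1),  |v_rel|² = 82;  v_rel·d = (9)·(-17) + (1)·(5) = -148
82·t² + 296·t + 214 = 0  ⇒  m = (-148)² − 82·214 = 4356
m = 4356 > 0,  v_rel·d = -148 < 0  ⇒  outside

inside=no margin=4356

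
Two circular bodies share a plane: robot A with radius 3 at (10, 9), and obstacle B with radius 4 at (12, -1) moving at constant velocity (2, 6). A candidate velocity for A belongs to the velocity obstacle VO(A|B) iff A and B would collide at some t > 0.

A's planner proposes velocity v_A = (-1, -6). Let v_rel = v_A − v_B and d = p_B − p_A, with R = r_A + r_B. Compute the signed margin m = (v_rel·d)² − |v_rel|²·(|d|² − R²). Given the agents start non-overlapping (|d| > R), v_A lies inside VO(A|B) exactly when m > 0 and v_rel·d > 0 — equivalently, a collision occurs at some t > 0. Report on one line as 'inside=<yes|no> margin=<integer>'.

d = (2, -10),  |d|² = 104;  R = 3+4 = 7,  c = 104−7² = 55
v_rel = (-3, -12),  |v_rel|² = 153;  v_rel·d = (-3)·(2) + (-12)·(-10) = 114
153·t² − 228·t + 55 = 0  ⇒  m = 114² − 153·55 = 4581
m = 4581 > 0,  v_rel·d = 114 > 0  ⇒  inside

inside=yes margin=4581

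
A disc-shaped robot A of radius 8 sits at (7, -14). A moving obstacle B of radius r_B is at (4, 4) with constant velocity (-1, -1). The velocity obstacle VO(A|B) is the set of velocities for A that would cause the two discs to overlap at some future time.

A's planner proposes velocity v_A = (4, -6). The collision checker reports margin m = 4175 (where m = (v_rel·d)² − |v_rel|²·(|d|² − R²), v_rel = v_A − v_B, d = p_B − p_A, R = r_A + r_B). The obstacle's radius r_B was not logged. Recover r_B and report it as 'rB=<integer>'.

m = 4175
d = (-3, 18);  v_rel = (5, -5),  |v_rel|² = 50
v_rel×d = (5)·(18) − (-5)·(-3) = 75
since m = R²·50 − 75²:  R² = (5625 + 4175) / 50 = 196
R = √196 = 14  ⇒  r_B = 14 − 8 = 6

rB=6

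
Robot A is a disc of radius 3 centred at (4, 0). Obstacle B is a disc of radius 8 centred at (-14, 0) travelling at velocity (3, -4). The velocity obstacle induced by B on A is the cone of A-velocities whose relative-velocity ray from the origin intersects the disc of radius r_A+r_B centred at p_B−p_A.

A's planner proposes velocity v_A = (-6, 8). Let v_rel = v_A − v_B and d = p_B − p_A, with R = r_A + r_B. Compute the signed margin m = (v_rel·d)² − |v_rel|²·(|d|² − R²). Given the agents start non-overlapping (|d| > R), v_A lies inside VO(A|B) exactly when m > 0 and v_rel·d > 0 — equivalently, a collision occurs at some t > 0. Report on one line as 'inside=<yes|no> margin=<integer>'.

d = (-18, 0),  |d|² = 324;  R = 3+8 = 11,  c = 324−11² = 203
v_rel = (-9, 12),  |v_rel|² = 225;  v_rel·d = (-9)·(-18) + (12)·(0) = 162
225·t² − 324·t + 203 = 0  ⇒  m = 162² − 225·203 = -19431
m = -19431 < 0,  v_rel·d = 162 > 0  ⇒  outside

inside=no margin=-19431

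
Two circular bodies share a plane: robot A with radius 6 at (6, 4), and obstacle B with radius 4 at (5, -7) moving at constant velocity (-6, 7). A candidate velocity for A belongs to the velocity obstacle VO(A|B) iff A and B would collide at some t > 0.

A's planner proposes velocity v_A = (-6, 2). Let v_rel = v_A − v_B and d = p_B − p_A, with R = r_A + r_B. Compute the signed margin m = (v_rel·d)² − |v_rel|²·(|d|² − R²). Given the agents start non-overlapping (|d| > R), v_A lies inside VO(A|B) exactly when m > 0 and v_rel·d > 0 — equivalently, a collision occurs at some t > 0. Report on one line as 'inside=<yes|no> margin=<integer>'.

d = (-1, -11),  |d|² = 122;  R = 6+4 = 10,  c = 122−10² = 22
v_rel = (0, -5),  |v_rel|² = 25;  v_rel·d = (0)·(-1) + (-5)·(-11) = 55
25·t² − 110·t + 22 = 0  ⇒  m = 55² − 25·22 = 2475
m = 2475 > 0,  v_rel·d = 55 > 0  ⇒  inside

inside=yes margin=2475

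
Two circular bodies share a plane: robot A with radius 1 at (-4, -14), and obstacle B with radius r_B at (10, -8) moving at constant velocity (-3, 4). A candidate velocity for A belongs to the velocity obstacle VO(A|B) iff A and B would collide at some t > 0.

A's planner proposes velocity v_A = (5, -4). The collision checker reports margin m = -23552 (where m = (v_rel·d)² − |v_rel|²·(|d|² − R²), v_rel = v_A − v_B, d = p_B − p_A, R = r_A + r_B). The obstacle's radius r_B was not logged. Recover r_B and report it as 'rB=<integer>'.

m = -23552
d = (14, 6);  v_rel = (8, -8),  |v_rel|² = 128
v_rel×d = (8)·(6) − (-8)·(14) = 160
since m = R²·128 − 160²:  R² = (25600 + -23552) / 128 = 16
R = √16 = 4  ⇒  r_B = 4 − 1 = 3

rB=3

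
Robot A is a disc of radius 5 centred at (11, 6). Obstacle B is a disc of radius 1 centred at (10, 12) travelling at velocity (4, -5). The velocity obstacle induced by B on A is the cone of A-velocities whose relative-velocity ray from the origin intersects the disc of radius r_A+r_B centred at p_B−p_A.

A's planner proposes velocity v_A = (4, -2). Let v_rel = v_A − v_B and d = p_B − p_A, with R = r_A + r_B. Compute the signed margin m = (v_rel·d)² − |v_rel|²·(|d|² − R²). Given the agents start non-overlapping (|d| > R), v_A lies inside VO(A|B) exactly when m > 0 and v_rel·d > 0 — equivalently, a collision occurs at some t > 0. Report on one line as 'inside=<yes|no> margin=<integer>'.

d = (-1, 6),  |d|² = 37;  R = 5+1 = 6,  c = 37−6² = 1
v_rel = (0, 3),  |v_rel|² = 9;  v_rel·d = (0)·(-1) + (3)·(6) = 18
9·t² − 36·t + 1 = 0  ⇒  m = 18² − 9·1 = 315
m = 315 > 0,  v_rel·d = 18 > 0  ⇒  inside

inside=yes margin=315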